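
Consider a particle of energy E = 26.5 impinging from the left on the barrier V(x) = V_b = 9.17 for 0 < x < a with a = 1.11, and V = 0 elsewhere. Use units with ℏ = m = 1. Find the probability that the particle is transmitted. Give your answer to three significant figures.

T = 0.997

E > V_b: inside the barrier k₂ = √(2m(E − V_b))/ℏ = 5.887, k₂a = 6.535.
Matching at both interfaces gives T⁻¹ = 1 + V_b² sin²(k₂a) / [4E(E − V_b)] = 1.003, hence T = 0.997.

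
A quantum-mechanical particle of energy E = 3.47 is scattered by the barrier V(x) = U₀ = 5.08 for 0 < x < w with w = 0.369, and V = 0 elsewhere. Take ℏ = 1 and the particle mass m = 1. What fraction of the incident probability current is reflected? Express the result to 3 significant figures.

E < U₀: inside the barrier ψ ∝ e^{±κx} with κ = √(2m(U₀ − E))/ℏ = 1.794.
κw = 0.6621, sinh(κw) = 0.7116.
The exact tunnelling result is T⁻¹ = 1 + U₀² sinh²(κw) / [4E(U₀ − E)] = 1.585, so T = 0.631.
R = 1 − T = 0.369.

R = 0.369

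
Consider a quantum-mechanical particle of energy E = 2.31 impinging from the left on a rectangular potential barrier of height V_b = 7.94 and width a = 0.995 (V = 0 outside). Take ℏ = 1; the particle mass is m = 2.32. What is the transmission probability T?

Since E < V_b the interior solution is evanescent with decay constant κ = √(2m(V_b − E))/ℏ = 5.111.
κa = 5.086, sinh(κa) = 80.83.
The exact tunnelling result is T⁻¹ = 1 + V_b² sinh²(κa) / [4E(V_b − E)] = 7919, so T = 0.000126.

T = 0.000126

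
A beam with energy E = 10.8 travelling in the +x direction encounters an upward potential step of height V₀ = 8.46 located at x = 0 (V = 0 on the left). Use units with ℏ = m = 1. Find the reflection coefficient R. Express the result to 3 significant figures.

R = 0.133

The wavenumbers are k₁ = √(2mE)/ℏ = 4.648 on the left and k₂ = √(2m(E − V₀))/ℏ = 2.163 on the right.
Continuity of ψ and ψ′ at the step yields the reflection amplitude r = (k₁ − k₂)/(k₁ + k₂) = 0.3647; thus R = |r|² = 0.1330, T = 0.8670.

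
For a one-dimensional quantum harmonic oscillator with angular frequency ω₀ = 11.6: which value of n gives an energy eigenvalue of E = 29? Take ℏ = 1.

n = 2

E_n = ℏω₀(n + ½) ⇒ n = E/(ℏω₀) − ½ = 29/11.6 − 0.5 = 2.000 → n = 2.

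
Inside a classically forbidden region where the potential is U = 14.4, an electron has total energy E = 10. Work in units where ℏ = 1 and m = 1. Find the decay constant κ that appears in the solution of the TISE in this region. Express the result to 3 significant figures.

κ = 2.97

Since E < U the TISE in this region is ψ'' = κ²ψ with κ = √(2m(U − E))/ℏ.
κ = √(2 × 1 × 4.4) = 2.966.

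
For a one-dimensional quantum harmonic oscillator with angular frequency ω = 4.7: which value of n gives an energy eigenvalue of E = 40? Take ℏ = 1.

n = 8

Invert E_n = (n + ½)ℏω: n = E/ℏω − ½ = 8.011, so n = 8.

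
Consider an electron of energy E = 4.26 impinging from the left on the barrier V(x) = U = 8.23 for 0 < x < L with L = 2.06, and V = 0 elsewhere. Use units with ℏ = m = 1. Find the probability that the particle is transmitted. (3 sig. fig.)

T = 0.0000363

E < U: inside the barrier ψ ∝ e^{±κx} with κ = √(2m(U − E))/ℏ = 2.818.
κL = 5.805, sinh(κL) = 165.9.
Matching ψ, ψ′ at both faces gives T = [1 + U² sinh²(κL) / (4E(U − E))]⁻¹ = 1/27570 = 0.0000363.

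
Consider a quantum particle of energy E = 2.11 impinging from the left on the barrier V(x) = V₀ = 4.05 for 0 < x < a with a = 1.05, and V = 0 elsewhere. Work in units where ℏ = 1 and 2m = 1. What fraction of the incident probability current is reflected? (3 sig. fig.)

R = 0.807

E < V₀: inside the barrier ψ ∝ e^{±κx} with κ = √(2m(V₀ − E))/ℏ = 1.393.
κa = 1.462, sinh(κa) = 2.042.
The exact tunnelling result is T⁻¹ = 1 + V₀² sinh²(κa) / [4E(V₀ − E)] = 5.179, so T = 0.193.
R = 1 − T = 0.807.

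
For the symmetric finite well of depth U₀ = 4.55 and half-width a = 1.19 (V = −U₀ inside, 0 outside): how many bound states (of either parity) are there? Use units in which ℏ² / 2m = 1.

N = 2

Define the well-strength parameter z₀ = (a/ℏ)√(2mU₀) = 1.19 × √(2·0.5·4.55) = 2.538.
A new bound state (alternating even/odd) appears each time z₀ passes a multiple of π/2, so N = ⌊2z₀/π⌋ + 1 = ⌊1.616⌋ + 1 = 2.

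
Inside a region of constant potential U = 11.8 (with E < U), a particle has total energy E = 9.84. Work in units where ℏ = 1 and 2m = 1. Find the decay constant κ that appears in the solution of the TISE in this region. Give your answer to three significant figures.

κ = 1.40

Since E < U the TISE in this region is ψ'' = κ²ψ with κ = √(2m(U − E))/ℏ.
κ = √(2 × 0.5 × 1.96) = 1.400.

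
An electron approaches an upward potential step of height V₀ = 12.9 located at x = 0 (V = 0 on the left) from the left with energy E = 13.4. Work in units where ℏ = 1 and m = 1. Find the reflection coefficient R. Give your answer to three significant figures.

R = 0.457

The wavenumbers are k₁ = √(2mE)/ℏ = 5.177 on the left and k₂ = √(2m(E − V₀))/ℏ = 1.000 on the right.
Matching ψ and ψ′ at x = 0 gives r = (k₁ − k₂)/(k₁ + k₂), so R = r² = 0.4573 and T = 1 − R = 0.5427.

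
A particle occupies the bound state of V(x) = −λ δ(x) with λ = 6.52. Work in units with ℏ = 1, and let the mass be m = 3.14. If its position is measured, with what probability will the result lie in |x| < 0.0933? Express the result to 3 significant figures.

The normalised bound state is ψ = √κ e^{−κ|x|} with κ = mλ/ℏ² = 20.47.
P(|x| < d) = ∫_{−d}^{d} κ e^{−2κ|x|} dx = 1 − e^{−2κd} = 1 − e^{−3.820} = 0.9781.

P = 0.978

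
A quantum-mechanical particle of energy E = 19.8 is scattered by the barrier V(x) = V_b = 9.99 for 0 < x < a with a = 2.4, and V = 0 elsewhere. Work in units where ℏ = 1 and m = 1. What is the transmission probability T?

T = 0.899

Above the barrier the interior wavenumber is k₂ = √(2m(E − V_b))/ℏ = 4.429, giving phase k₂a = 10.63.
Matching at both interfaces gives T⁻¹ = 1 + V_b² sin²(k₂a) / [4E(E − V_b)] = 1.112, hence T = 0.899.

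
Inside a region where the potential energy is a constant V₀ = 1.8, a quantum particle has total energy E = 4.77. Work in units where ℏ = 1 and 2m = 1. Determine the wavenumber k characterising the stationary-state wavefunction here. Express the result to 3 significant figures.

With E > V₀ the solution is oscillatory, ψ ∝ e^{±ikx} with k = √(2m(E − V₀))/ℏ.
k = √(2 × 0.5 × 2.97) = 1.723.

k = 1.72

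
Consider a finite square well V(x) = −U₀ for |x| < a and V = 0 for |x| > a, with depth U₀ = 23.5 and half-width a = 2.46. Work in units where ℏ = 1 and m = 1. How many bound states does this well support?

N = 11

Define the well-strength parameter z₀ = (a/ℏ)√(2mU₀) = 2.46 × √(2·1·23.5) = 16.86.
A new bound state (alternating even/odd) appears each time z₀ passes a multiple of π/2, so N = ⌊2z₀/π⌋ + 1 = ⌊10.74⌋ + 1 = 11.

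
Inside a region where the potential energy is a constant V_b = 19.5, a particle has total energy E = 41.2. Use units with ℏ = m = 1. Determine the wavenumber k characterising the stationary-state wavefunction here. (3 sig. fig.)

k = 6.59

With E > V_b the solution is oscillatory, ψ ∝ e^{±ikx} with k = √(2m(E − V_b))/ℏ.
k = √(2 × 1 × 21.7) = 6.588.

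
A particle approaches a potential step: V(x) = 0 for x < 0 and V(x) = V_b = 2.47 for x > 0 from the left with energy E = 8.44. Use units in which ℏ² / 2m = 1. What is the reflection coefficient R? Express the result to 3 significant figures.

The wavenumbers are k₁ = √(2mE)/ℏ = 2.905 on the left and k₂ = √(2m(E − V_b))/ℏ = 2.443 on the right.
Continuity of ψ and ψ′ at the step yields the reflection amplitude r = (k₁ − k₂)/(k₁ + k₂) = 0.08634; thus R = |r|² = 0.007455, T = 0.9925.

R = 0.00746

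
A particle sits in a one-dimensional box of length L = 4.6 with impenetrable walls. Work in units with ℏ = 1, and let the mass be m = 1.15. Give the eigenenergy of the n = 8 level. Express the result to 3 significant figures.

Requiring ψ(0) = ψ(L) = 0 quantises k = nπ/L, hence E_n = ℏ²k²/2m = n²π²ℏ²/(2mL²).
E_8 = 8² × π² / (2 × 1.15 × 4.6²) = 12.98.

E = 13.0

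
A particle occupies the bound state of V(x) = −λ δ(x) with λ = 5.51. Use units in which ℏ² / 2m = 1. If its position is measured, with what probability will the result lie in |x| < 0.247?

P = 0.744

The normalised bound state is ψ = √κ e^{−κ|x|} with κ = mλ/ℏ² = 2.755.
P(|x| < d) = ∫_{−d}^{d} κ e^{−2κ|x|} dx = 1 − e^{−2κd} = 1 − e^{−1.361} = 0.7436.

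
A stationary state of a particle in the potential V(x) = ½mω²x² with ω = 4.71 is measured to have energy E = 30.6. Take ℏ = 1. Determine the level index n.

E_n = ℏω(n + ½) ⇒ n = E/(ℏω) − ½ = 30.6/4.71 − 0.5 = 5.997 → n = 6.

n = 6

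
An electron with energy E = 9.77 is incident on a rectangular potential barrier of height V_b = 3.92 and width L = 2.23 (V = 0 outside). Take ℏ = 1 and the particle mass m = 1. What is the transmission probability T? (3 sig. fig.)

Above the barrier the interior wavenumber is k₂ = √(2m(E − V_b))/ℏ = 3.421, giving phase k₂L = 7.628.
Matching at both interfaces gives T⁻¹ = 1 + V_b² sin²(k₂L) / [4E(E − V_b)] = 1.064, hence T = 0.940.

T = 0.940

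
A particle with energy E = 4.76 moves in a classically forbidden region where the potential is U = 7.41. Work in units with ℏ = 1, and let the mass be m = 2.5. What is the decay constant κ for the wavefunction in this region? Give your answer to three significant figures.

Since E < U the TISE in this region is ψ'' = κ²ψ with κ = √(2m(U − E))/ℏ.
κ = √(2 × 2.5 × 2.65) = 3.640.

κ = 3.64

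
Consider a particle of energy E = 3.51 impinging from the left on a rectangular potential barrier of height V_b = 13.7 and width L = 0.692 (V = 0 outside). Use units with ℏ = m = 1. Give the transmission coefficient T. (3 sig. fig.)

T = 0.00589

E < V_b: inside the barrier ψ ∝ e^{±κx} with κ = √(2m(V_b − E))/ℏ = 4.514.
κL = 3.124, sinh(κL) = 11.35.
Matching ψ, ψ′ at both faces gives T = [1 + V_b² sinh²(κL) / (4E(V_b − E))]⁻¹ = 1/169.9 = 0.00589.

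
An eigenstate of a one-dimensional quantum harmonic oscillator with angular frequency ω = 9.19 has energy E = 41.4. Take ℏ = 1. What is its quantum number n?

n = 4

Invert E_n = (n + ½)ℏω: n = E/ℏω − ½ = 4.005, so n = 4.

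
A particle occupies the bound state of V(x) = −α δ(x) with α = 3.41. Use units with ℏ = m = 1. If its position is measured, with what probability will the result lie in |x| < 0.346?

The normalised bound state is ψ = √κ e^{−κ|x|} with κ = mα/ℏ² = 3.410.
P(|x| < d) = ∫_{−d}^{d} κ e^{−2κ|x|} dx = 1 − e^{−2κd} = 1 − e^{−2.360} = 0.9056.

P = 0.906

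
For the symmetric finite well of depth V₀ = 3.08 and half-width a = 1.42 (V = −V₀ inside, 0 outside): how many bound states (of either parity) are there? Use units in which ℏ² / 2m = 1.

N = 2

The dimensionless depth is z₀ = a√(2mV₀)/ℏ = 1.42 × √(3.080) = 2.492.
The even/odd transcendental equations gain one root per π/2 in z₀, giving N = 1 + ⌊2z₀/π⌋ = 1 + ⌊1.587⌋ = 2.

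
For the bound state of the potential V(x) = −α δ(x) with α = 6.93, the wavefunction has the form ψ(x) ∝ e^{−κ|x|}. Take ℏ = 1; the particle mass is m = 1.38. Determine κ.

κ = 9.56

Integrate −(ℏ²/2m)ψ'' − αδ(x)ψ = Eψ from −ε to +ε: the ψ'' term gives ψ'(0⁺) − ψ'(0⁻) and the δ term gives −(2mα/ℏ²)ψ(0).
With ψ ∝ e^{−κ|x|} this yields −2κ = −2mα/ℏ², so κ = mα/ℏ² = 9.563.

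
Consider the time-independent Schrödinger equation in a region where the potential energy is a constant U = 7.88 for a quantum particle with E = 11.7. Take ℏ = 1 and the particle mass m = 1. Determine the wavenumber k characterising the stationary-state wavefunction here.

With E > U the solution is oscillatory, ψ ∝ e^{±ikx} with k = √(2m(E − U))/ℏ.
k = √(2 × 1 × 3.82) = 2.764.

k = 2.76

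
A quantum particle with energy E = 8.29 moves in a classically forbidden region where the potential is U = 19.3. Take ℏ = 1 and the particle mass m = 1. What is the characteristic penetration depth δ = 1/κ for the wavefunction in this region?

δ = 0.213

Since E < U the TISE in this region is ψ'' = κ²ψ with κ = √(2m(U − E))/ℏ.
κ = √(2 × 1 × 11.01) = 4.693. The penetration depth is δ = 1/κ = 0.213.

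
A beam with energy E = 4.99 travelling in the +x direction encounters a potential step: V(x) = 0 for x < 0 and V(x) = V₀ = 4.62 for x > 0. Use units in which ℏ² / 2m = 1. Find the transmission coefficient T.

The wavenumbers are k₁ = √(2mE)/ℏ = 2.234 on the left and k₂ = √(2m(E − V₀))/ℏ = 0.6083 on the right.
Matching ψ and ψ′ at x = 0 gives r = (k₁ − k₂)/(k₁ + k₂), so R = r² = 0.3271 and T = 1 − R = 0.6729.

T = 0.673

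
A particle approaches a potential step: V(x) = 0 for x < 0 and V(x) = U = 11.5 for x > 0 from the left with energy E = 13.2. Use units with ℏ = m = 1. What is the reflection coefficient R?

R = 0.223

The wavenumbers are k₁ = √(2mE)/ℏ = 5.138 on the left and k₂ = √(2m(E − U))/ℏ = 1.844 on the right.
Matching ψ and ψ′ at x = 0 gives r = (k₁ − k₂)/(k₁ + k₂), so R = r² = 0.2226 and T = 1 − R = 0.7774.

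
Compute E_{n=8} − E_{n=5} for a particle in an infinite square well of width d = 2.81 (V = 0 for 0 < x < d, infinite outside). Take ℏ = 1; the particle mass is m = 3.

E_n = n²π²ℏ²/(2md²), so ΔE = (8² − 5²) π²ℏ²/(2md²).
ΔE = 39 × π² / (2 × 3 × 2.81²) = 8.125.

ΔE = 8.12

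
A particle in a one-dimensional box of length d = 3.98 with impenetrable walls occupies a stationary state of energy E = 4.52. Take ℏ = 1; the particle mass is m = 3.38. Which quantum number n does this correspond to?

n = 7

From E_n = n²π²ℏ²/(2md²) invert to n = √(2md²E)/(πℏ).
n = (3.98/π) × √(2 × 3.38 × 4.52) = 7.003 → n = 7.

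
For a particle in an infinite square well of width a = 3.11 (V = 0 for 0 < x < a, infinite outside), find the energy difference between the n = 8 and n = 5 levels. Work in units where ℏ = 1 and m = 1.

E_n = n²π²ℏ²/(2ma²), so ΔE = (8² − 5²) π²ℏ²/(2ma²).
ΔE = 39 × π² / (2 × 1 × 3.11²) = 19.90.

ΔE = 19.9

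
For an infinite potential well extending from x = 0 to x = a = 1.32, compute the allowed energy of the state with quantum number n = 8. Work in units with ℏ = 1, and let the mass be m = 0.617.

E = 294

Requiring ψ(0) = ψ(a) = 0 quantises k = nπ/a, hence E_n = ℏ²k²/2m = n²π²ℏ²/(2ma²).
E_8 = 8² × π² / (2 × 0.617 × 1.32²) = 293.8.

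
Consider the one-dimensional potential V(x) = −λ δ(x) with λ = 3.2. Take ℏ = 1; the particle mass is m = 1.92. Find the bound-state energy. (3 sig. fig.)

For x ≠ 0 the bound state is ψ ∝ e^{−κ|x|}; integrating the TISE across the delta gives the cusp condition 2κ = 2mλ/ℏ², so κ = 6.144.
Then E = −ℏ²κ²/(2m) = −mλ²/(2ℏ²) = -9.830.

E = -9.83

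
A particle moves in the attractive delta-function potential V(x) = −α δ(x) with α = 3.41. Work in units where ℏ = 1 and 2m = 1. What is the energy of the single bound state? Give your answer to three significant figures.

For x ≠ 0 the bound state is ψ ∝ e^{−κ|x|}; integrating the TISE across the delta gives the cusp condition 2κ = 2mα/ℏ², so κ = 1.705.
Then E = −ℏ²κ²/(2m) = −mα²/(2ℏ²) = -2.907.

E = -2.91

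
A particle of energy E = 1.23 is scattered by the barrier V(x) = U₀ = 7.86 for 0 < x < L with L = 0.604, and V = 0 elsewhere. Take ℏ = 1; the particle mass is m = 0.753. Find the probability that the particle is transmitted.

E < U₀: inside the barrier ψ ∝ e^{±κx} with κ = √(2m(U₀ − E))/ℏ = 3.160.
κL = 1.909, sinh(κL) = 3.298.
The exact tunnelling result is T⁻¹ = 1 + U₀² sinh²(κL) / [4E(U₀ − E)] = 21.59, so T = 0.0463.

T = 0.0463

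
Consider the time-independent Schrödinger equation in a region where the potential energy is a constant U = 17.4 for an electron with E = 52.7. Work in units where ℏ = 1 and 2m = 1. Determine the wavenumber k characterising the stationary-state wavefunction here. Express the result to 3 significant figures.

With E > U the solution is oscillatory, ψ ∝ e^{±ikx} with k = √(2m(E − U))/ℏ.
k = √(2 × 0.5 × 35.3) = 5.941.

k = 5.94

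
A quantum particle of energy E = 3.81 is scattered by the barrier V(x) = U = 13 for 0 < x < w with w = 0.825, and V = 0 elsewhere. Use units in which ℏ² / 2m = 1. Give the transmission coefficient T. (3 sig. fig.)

T = 0.0221

Since E < U the interior solution is evanescent with decay constant κ = √(2m(U − E))/ℏ = 3.032.
κw = 2.501, sinh(κw) = 6.056.
Matching ψ, ψ′ at both faces gives T = [1 + U² sinh²(κw) / (4E(U − E))]⁻¹ = 1/45.26 = 0.0221.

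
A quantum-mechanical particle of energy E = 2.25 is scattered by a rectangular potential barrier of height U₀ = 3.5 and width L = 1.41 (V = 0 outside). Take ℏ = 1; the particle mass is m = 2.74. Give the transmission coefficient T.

T = 0.00229

E < U₀: inside the barrier ψ ∝ e^{±κx} with κ = √(2m(U₀ − E))/ℏ = 2.617.
κL = 3.690, sinh(κL) = 20.02.
The exact tunnelling result is T⁻¹ = 1 + U₀² sinh²(κL) / [4E(U₀ − E)] = 437.3, so T = 0.00229.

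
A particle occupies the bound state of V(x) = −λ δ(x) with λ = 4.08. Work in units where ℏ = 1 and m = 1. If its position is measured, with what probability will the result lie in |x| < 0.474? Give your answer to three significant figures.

The normalised bound state is ψ = √κ e^{−κ|x|} with κ = mλ/ℏ² = 4.080.
P(|x| < d) = ∫_{−d}^{d} κ e^{−2κ|x|} dx = 1 − e^{−2κd} = 1 − e^{−3.868} = 0.9791.

P = 0.979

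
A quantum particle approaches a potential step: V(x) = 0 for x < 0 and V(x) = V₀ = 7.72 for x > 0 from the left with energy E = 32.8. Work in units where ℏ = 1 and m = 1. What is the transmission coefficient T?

T = 0.996

The wavenumbers are k₁ = √(2mE)/ℏ = 8.099 on the left and k₂ = √(2m(E − V₀))/ℏ = 7.082 on the right.
Matching ψ and ψ′ at x = 0 gives r = (k₁ − k₂)/(k₁ + k₂), so R = r² = 0.004488 and T = 1 − R = 0.9955.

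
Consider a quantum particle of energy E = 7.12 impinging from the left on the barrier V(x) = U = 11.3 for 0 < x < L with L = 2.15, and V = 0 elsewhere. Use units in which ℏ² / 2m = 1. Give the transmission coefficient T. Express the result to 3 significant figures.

E < U: inside the barrier ψ ∝ e^{±κx} with κ = √(2m(U − E))/ℏ = 2.045.
κL = 4.396, sinh(κL) = 40.54.
The exact tunnelling result is T⁻¹ = 1 + U² sinh²(κL) / [4E(U − E)] = 1764, so T = 0.000567.

T = 0.000567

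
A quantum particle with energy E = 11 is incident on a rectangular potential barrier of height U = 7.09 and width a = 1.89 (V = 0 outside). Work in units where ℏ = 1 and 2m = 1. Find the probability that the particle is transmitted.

E > U: inside the barrier k₂ = √(2m(E − U))/ℏ = 1.977, k₂a = 3.737.
Matching at both interfaces gives T⁻¹ = 1 + U² sin²(k₂a) / [4E(E − U)] = 1.092, hence T = 0.916.

T = 0.916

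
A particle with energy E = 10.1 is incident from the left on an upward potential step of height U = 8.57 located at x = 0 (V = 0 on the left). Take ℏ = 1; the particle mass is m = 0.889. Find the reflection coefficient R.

R = 0.193

On each side the TISE gives plane waves with k = √(2m(E − V))/ℏ: k₁ = √(2·0.889·10.1) = 4.238, k₂ = √(2·0.889·1.53) = 1.649.
Continuity of ψ and ψ′ at the step yields the reflection amplitude r = (k₁ − k₂)/(k₁ + k₂) = 0.4397; thus R = |r|² = 0.1933, T = 0.8067.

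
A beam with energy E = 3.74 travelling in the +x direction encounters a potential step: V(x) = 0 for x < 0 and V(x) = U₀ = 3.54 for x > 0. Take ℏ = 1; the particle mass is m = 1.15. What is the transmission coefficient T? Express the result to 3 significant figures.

The wavenumbers are k₁ = √(2mE)/ℏ = 2.933 on the left and k₂ = √(2m(E − U₀))/ℏ = 0.6782 on the right.
Continuity of ψ and ψ′ at the step yields the reflection amplitude r = (k₁ − k₂)/(k₁ + k₂) = 0.6244; thus R = |r|² = 0.3898, T = 0.6102.

T = 0.610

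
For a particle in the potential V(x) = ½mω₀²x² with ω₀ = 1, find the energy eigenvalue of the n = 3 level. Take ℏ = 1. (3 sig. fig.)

E = 3.50

The oscillator eigenvalues are E_n = ℏω₀(n + ½), so E_3 = 1 × 3.5 = 3.500.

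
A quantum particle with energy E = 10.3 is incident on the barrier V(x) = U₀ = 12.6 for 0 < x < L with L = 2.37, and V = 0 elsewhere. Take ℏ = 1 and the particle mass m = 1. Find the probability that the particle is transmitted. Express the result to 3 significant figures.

E < U₀: inside the barrier ψ ∝ e^{±κx} with κ = √(2m(U₀ − E))/ℏ = 2.145.
κL = 5.083, sinh(κL) = 80.63.
Matching ψ, ψ′ at both faces gives T = [1 + U₀² sinh²(κL) / (4E(U₀ − E))]⁻¹ = 1/10890 = 0.0000918.

T = 0.0000918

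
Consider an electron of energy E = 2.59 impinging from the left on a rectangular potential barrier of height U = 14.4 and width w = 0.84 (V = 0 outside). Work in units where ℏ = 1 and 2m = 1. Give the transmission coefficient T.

Since E < U the interior solution is evanescent with decay constant κ = √(2m(U − E))/ℏ = 3.437.
κw = 2.887, sinh(κw) = 8.939.
The exact tunnelling result is T⁻¹ = 1 + U² sinh²(κw) / [4E(U − E)] = 136.4, so T = 0.00733.

T = 0.00733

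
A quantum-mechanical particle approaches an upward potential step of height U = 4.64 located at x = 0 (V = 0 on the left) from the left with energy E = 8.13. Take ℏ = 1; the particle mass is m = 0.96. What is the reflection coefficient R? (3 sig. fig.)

R = 0.0434

The wavenumbers are k₁ = √(2mE)/ℏ = 3.951 on the left and k₂ = √(2m(E − U))/ℏ = 2.589 on the right.
Matching ψ and ψ′ at x = 0 gives r = (k₁ − k₂)/(k₁ + k₂), so R = r² = 0.04340 and T = 1 − R = 0.9566.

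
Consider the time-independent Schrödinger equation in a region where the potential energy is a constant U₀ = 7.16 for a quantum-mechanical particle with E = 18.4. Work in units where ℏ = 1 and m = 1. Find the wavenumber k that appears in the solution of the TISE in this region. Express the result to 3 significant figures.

k = 4.74

With E > U₀ the solution is oscillatory, ψ ∝ e^{±ikx} with k = √(2m(E − U₀))/ℏ.
k = √(2 × 1 × 11.24) = 4.741.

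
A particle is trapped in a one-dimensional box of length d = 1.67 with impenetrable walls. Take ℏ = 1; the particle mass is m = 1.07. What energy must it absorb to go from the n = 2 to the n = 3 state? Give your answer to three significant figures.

E_n = n²π²ℏ²/(2md²), so ΔE = (3² − 2²) π²ℏ²/(2md²).
ΔE = 5 × π² / (2 × 1.07 × 1.67²) = 8.268.

ΔE = 8.27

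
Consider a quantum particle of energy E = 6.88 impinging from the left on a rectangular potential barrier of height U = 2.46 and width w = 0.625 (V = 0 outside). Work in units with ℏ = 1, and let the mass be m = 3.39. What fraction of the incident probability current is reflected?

R = 0.00378

Above the barrier the interior wavenumber is k₂ = √(2m(E − U))/ℏ = 5.474, giving phase k₂w = 3.421.
Matching at both interfaces gives T⁻¹ = 1 + U² sin²(k₂w) / [4E(E − U)] = 1.004, hence T = 0.996.
R = 1 − T = 0.00378.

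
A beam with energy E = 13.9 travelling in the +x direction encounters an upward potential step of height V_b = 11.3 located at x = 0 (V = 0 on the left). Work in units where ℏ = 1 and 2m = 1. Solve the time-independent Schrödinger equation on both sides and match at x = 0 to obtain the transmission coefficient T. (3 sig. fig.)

T = 0.843

On each side the TISE gives plane waves with k = √(2m(E − V))/ℏ: k₁ = √(2·½·13.9) = 3.728, k₂ = √(2·½·2.6) = 1.612.
Matching ψ and ψ′ at x = 0 gives r = (k₁ − k₂)/(k₁ + k₂), so R = r² = 0.1569 and T = 1 − R = 0.8431.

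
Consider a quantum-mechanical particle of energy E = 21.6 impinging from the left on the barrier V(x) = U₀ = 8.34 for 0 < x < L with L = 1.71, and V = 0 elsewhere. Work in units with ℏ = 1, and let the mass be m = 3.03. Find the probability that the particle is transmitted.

E > U₀: inside the barrier k₂ = √(2m(E − U₀))/ℏ = 8.964, k₂L = 15.33.
Matching at both interfaces gives T⁻¹ = 1 + U₀² sin²(k₂L) / [4E(E − U₀)] = 1.008, hence T = 0.992.

T = 0.992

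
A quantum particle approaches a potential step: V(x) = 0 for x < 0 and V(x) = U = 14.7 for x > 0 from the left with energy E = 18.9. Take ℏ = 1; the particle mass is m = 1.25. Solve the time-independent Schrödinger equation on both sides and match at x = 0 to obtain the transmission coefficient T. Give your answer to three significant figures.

T = 0.871

On each side the TISE gives plane waves with k = √(2m(E − V))/ℏ: k₁ = √(2·1.25·18.9) = 6.874, k₂ = √(2·1.25·4.2) = 3.240.
Matching ψ and ψ′ at x = 0 gives r = (k₁ − k₂)/(k₁ + k₂), so R = r² = 0.1291 and T = 1 − R = 0.8709.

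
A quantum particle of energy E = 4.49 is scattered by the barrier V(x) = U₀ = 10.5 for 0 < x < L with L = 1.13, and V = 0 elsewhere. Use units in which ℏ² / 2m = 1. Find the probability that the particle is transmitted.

T = 0.0153

Since E < U₀ the interior solution is evanescent with decay constant κ = √(2m(U₀ − E))/ℏ = 2.452.
κL = 2.770, sinh(κL) = 7.950.
The exact tunnelling result is T⁻¹ = 1 + U₀² sinh²(κL) / [4E(U₀ − E)] = 65.55, so T = 0.0153.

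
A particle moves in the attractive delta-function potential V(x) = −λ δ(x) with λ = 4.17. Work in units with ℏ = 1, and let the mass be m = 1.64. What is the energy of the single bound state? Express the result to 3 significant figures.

E = -14.3

The bound state is ψ(x) = √κ e^{−κ|x|}. The derivative jump ψ'(0⁺) − ψ'(0⁻) = −(2mλ/ℏ²)ψ(0) fixes κ = mλ/ℏ² = 6.839.
Then E = −ℏ²κ²/(2m) = −mλ²/(2ℏ²) = -14.26.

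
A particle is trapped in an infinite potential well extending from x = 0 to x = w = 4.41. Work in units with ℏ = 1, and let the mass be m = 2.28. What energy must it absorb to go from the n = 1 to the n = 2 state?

E_n = n²π²ℏ²/(2mw²), so ΔE = (2² − 1²) π²ℏ²/(2mw²).
ΔE = 3 × π² / (2 × 2.28 × 4.41²) = 0.3339.

ΔE = 0.334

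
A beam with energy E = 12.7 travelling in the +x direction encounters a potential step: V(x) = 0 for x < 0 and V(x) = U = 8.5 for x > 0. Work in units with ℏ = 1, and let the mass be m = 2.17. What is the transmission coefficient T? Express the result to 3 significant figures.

On each side the TISE gives plane waves with k = √(2m(E − V))/ℏ: k₁ = √(2·2.17·12.7) = 7.424, k₂ = √(2·2.17·4.2) = 4.269.
Matching ψ and ψ′ at x = 0 gives r = (k₁ − k₂)/(k₁ + k₂), so R = r² = 0.07278 and T = 1 − R = 0.9272.

T = 0.927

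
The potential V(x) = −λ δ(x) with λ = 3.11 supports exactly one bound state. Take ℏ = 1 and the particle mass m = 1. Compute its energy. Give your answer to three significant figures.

For x ≠ 0 the bound state is ψ ∝ e^{−κ|x|}; integrating the TISE across the delta gives the cusp condition 2κ = 2mλ/ℏ², so κ = 3.110.
Then E = −ℏ²κ²/(2m) = −mλ²/(2ℏ²) = -4.836.

E = -4.84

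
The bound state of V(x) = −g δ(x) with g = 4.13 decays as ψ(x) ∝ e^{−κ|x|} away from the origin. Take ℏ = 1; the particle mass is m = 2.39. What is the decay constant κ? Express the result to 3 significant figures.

Integrating the TISE across x = 0 gives the cusp condition ψ'(0⁺) − ψ'(0⁻) = −(2mg/ℏ²)ψ(0).
With ψ ∝ e^{−κ|x|} this yields −2κ = −2mg/ℏ², so κ = mg/ℏ² = 9.871.

κ = 9.87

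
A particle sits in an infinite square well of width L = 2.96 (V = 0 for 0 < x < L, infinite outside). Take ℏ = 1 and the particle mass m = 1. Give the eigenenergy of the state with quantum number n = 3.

E = 5.07

The infinite-well eigenfunctions ψ_n = √(2/L) sin(nπx/L) vanish at both walls, giving E_n = n²π²ℏ²/(2mL²).
E_3 = 3² × π² / (2 × 1 × 2.96²) = 5.069.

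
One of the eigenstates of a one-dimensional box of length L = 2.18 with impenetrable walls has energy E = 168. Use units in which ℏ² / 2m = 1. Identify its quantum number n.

From E_n = n²π²ℏ²/(2mL²) invert to n = √(2mL²E)/(πℏ).
n = (2.18/π) × √(2 × 0.5 × 168) = 8.994 → n = 9.

n = 9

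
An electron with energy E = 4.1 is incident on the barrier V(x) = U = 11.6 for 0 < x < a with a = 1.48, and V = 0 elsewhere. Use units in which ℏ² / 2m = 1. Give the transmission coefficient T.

Since E < U the interior solution is evanescent with decay constant κ = √(2m(U − E))/ℏ = 2.739.
κa = 4.053, sinh(κa) = 28.78.
The exact tunnelling result is T⁻¹ = 1 + U² sinh²(κa) / [4E(U − E)] = 907.2, so T = 0.00110.

T = 0.00110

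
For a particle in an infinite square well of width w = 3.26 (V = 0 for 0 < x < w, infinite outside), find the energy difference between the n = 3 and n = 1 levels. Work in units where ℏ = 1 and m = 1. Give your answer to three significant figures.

ΔE = 3.71

E_n = n²π²ℏ²/(2mw²), so ΔE = (3² − 1²) π²ℏ²/(2mw²).
ΔE = 8 × π² / (2 × 1 × 3.26²) = 3.715.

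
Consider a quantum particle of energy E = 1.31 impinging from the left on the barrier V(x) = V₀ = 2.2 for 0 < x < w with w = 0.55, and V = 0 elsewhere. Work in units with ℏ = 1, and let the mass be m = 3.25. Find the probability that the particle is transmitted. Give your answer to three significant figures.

T = 0.241

Since E < V₀ the interior solution is evanescent with decay constant κ = √(2m(V₀ − E))/ℏ = 2.405.
κw = 1.323, sinh(κw) = 1.744.
Matching ψ, ψ′ at both faces gives T = [1 + V₀² sinh²(κw) / (4E(V₀ − E))]⁻¹ = 1/4.156 = 0.241.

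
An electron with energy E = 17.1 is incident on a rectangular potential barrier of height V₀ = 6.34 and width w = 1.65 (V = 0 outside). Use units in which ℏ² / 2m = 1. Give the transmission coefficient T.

Above the barrier the interior wavenumber is k₂ = √(2m(E − V₀))/ℏ = 3.280, giving phase k₂w = 5.412.
Matching at both interfaces gives T⁻¹ = 1 + V₀² sin²(k₂w) / [4E(E − V₀)] = 1.032, hence T = 0.969.

T = 0.969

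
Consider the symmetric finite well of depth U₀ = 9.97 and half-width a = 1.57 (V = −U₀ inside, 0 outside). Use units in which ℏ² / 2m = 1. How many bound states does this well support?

The dimensionless depth is z₀ = a√(2mU₀)/ℏ = 1.57 × √(9.970) = 4.957.
The even/odd transcendental equations gain one root per π/2 in z₀, giving N = 1 + ⌊2z₀/π⌋ = 1 + ⌊3.156⌋ = 4.

N = 4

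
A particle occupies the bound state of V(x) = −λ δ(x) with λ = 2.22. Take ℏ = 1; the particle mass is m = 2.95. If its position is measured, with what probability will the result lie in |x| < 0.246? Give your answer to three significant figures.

The normalised bound state is ψ = √κ e^{−κ|x|} with κ = mλ/ℏ² = 6.549.
P(|x| < d) = ∫_{−d}^{d} κ e^{−2κ|x|} dx = 1 − e^{−2κd} = 1 − e^{−3.222} = 0.9601.

P = 0.960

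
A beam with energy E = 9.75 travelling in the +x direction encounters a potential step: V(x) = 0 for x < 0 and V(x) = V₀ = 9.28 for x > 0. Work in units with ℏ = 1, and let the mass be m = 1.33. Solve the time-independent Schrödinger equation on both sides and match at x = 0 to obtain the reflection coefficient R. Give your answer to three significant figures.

On each side the TISE gives plane waves with k = √(2m(E − V))/ℏ: k₁ = √(2·1.33·9.75) = 5.093, k₂ = √(2·1.33·0.47) = 1.118.
Matching ψ and ψ′ at x = 0 gives r = (k₁ − k₂)/(k₁ + k₂), so R = r² = 0.4095 and T = 1 − R = 0.5905.

R = 0.410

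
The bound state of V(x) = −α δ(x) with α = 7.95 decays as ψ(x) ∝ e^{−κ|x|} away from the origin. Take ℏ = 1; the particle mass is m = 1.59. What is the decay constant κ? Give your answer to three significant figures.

κ = 12.6

Integrate −(ℏ²/2m)ψ'' − αδ(x)ψ = Eψ from −ε to +ε: the ψ'' term gives ψ'(0⁺) − ψ'(0⁻) and the δ term gives −(2mα/ℏ²)ψ(0).
With ψ ∝ e^{−κ|x|} this yields −2κ = −2mα/ℏ², so κ = mα/ℏ² = 12.64.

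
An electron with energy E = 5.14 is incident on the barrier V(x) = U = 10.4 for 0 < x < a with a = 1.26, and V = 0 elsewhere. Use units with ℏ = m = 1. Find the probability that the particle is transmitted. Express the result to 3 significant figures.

Since E < U the interior solution is evanescent with decay constant κ = √(2m(U − E))/ℏ = 3.243.
κa = 4.087, sinh(κa) = 29.76.
Matching ψ, ψ′ at both faces gives T = [1 + U² sinh²(κa) / (4E(U − E))]⁻¹ = 1/887.1 = 0.00113.

T = 0.00113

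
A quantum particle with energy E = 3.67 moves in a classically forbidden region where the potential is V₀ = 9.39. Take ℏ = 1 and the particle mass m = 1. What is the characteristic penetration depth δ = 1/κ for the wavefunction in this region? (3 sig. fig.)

Since E < V₀ the TISE in this region is ψ'' = κ²ψ with κ = √(2m(V₀ − E))/ℏ.
κ = √(2 × 1 × 5.72) = 3.382. The penetration depth is δ = 1/κ = 0.296.

δ = 0.296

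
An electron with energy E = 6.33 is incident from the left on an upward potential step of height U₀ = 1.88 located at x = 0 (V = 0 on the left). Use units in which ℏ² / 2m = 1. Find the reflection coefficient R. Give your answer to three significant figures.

On each side the TISE gives plane waves with k = √(2m(E − V))/ℏ: k₁ = √(2·½·6.33) = 2.516, k₂ = √(2·½·4.45) = 2.110.
Matching ψ and ψ′ at x = 0 gives r = (k₁ − k₂)/(k₁ + k₂), so R = r² = 0.007721 and T = 1 − R = 0.9923.

R = 0.00772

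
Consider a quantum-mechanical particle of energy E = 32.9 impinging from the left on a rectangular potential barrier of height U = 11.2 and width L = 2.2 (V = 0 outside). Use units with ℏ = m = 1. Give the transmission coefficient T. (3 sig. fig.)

Above the barrier the interior wavenumber is k₂ = √(2m(E − U))/ℏ = 6.588, giving phase k₂L = 14.49.
T = [1 + U² sin²(k₂L) / (4E(E − U))]⁻¹ = 1/1.039 = 0.963.

T = 0.963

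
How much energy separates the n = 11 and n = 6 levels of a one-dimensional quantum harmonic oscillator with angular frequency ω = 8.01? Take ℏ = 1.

ΔE = 40.1

E_n = ℏω(n + ½), so ΔE = (11 − 6) ℏω = 5 × 8.01 = 40.05.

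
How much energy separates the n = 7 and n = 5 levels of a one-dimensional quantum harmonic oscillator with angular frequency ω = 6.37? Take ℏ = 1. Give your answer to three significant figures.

ΔE = 12.7

E_n = ℏω(n + ½), so ΔE = (7 − 5) ℏω = 2 × 6.37 = 12.74.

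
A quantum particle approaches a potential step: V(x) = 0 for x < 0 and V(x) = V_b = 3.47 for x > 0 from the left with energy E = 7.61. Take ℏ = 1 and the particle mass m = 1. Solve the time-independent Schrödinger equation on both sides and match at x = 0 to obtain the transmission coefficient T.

T = 0.977

On each side the TISE gives plane waves with k = √(2m(E − V))/ℏ: k₁ = √(2·1·7.61) = 3.901, k₂ = √(2·1·4.14) = 2.877.
Matching ψ and ψ′ at x = 0 gives r = (k₁ − k₂)/(k₁ + k₂), so R = r² = 0.02281 and T = 1 − R = 0.9772.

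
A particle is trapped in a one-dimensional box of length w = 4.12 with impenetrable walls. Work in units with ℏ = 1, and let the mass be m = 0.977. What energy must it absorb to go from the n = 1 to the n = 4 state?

ΔE = 4.46

E_n = n²π²ℏ²/(2mw²), so ΔE = (4² − 1²) π²ℏ²/(2mw²).
ΔE = 15 × π² / (2 × 0.977 × 4.12²) = 4.463.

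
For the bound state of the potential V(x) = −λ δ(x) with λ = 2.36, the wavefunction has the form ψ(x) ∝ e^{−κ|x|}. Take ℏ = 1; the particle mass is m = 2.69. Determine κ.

Integrating the TISE across x = 0 gives the cusp condition ψ'(0⁺) − ψ'(0⁻) = −(2mλ/ℏ²)ψ(0).
With ψ ∝ e^{−κ|x|} this yields −2κ = −2mλ/ℏ², so κ = mλ/ℏ² = 6.348.

κ = 6.35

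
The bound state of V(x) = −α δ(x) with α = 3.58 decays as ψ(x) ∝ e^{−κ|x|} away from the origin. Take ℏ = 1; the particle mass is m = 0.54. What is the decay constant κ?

κ = 1.93

Integrating the TISE across x = 0 gives the cusp condition ψ'(0⁺) − ψ'(0⁻) = −(2mα/ℏ²)ψ(0).
With ψ ∝ e^{−κ|x|} this yields −2κ = −2mα/ℏ², so κ = mα/ℏ² = 1.933.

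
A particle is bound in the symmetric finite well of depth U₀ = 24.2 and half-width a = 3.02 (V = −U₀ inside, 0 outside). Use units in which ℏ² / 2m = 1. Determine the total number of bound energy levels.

Define the well-strength parameter z₀ = (a/ℏ)√(2mU₀) = 3.02 × √(2·0.5·24.2) = 14.86.
A new bound state (alternating even/odd) appears each time z₀ passes a multiple of π/2, so N = ⌊2z₀/π⌋ + 1 = ⌊9.458⌋ + 1 = 10.

N = 10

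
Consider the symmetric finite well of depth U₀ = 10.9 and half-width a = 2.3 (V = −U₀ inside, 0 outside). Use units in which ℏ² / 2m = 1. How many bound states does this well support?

The dimensionless depth is z₀ = a√(2mU₀)/ℏ = 2.3 × √(10.90) = 7.593.
The even/odd transcendental equations gain one root per π/2 in z₀, giving N = 1 + ⌊2z₀/π⌋ = 1 + ⌊4.834⌋ = 5.

N = 5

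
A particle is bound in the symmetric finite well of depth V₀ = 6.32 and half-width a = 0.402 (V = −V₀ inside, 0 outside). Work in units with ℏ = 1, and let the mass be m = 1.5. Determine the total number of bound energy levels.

Define the well-strength parameter z₀ = (a/ℏ)√(2mV₀) = 0.402 × √(2·1.5·6.32) = 1.750.
A new bound state (alternating even/odd) appears each time z₀ passes a multiple of π/2, so N = ⌊2z₀/π⌋ + 1 = ⌊1.114⌋ + 1 = 2.

N = 2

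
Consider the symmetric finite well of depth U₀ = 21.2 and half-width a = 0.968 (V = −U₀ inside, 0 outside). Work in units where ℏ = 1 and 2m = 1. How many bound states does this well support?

N = 3

The dimensionless depth is z₀ = a√(2mU₀)/ℏ = 0.968 × √(21.20) = 4.457.
The even/odd transcendental equations gain one root per π/2 in z₀, giving N = 1 + ⌊2z₀/π⌋ = 1 + ⌊2.837⌋ = 3.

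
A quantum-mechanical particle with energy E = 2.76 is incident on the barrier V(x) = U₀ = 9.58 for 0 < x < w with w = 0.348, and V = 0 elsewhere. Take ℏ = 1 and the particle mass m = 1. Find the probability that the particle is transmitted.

T = 0.227

Since E < U₀ the interior solution is evanescent with decay constant κ = √(2m(U₀ − E))/ℏ = 3.693.
κw = 1.285, sinh(κw) = 1.669.
Matching ψ, ψ′ at both faces gives T = [1 + U₀² sinh²(κw) / (4E(U₀ − E))]⁻¹ = 1/4.397 = 0.227.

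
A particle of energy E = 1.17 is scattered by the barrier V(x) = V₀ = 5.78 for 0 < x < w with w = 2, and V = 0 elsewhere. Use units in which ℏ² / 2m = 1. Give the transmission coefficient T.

T = 0.000481

E < V₀: inside the barrier ψ ∝ e^{±κx} with κ = √(2m(V₀ − E))/ℏ = 2.147.
κw = 4.294, sinh(κw) = 36.63.
Matching ψ, ψ′ at both faces gives T = [1 + V₀² sinh²(κw) / (4E(V₀ − E))]⁻¹ = 1/2079 = 0.000481.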